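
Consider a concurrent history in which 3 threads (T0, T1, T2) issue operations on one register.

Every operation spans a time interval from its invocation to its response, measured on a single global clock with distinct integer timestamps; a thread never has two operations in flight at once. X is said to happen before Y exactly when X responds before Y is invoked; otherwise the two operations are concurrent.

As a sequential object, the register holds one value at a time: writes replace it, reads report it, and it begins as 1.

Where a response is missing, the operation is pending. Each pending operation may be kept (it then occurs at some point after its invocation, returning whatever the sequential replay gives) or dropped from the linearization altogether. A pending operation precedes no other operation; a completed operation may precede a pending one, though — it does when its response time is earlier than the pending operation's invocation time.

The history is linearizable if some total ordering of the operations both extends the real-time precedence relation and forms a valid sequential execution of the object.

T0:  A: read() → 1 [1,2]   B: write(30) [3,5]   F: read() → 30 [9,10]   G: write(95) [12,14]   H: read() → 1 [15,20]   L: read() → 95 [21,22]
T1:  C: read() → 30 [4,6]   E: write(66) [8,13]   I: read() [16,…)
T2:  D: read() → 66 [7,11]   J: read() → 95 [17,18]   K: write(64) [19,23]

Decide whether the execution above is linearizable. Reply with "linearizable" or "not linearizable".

events 1..19 are fine; event 20 — the response of H at time 20 — makes the prefix non-linearizable
9 completed operations, 32 real-time-consistent orders — every register replay fails
include/drop combinations of the 2 pending operations (I, K) were all tried; none helps
e.g. A, B, C, D, E, F, G, H, J (pending dropped): illegal at step 4, since D read() → 66 cannot apply there
e.g. A, B, C, D, E, F, G, J, H (pending dropped): illegal at step 4, since D read() → 66 cannot apply there

not linearizable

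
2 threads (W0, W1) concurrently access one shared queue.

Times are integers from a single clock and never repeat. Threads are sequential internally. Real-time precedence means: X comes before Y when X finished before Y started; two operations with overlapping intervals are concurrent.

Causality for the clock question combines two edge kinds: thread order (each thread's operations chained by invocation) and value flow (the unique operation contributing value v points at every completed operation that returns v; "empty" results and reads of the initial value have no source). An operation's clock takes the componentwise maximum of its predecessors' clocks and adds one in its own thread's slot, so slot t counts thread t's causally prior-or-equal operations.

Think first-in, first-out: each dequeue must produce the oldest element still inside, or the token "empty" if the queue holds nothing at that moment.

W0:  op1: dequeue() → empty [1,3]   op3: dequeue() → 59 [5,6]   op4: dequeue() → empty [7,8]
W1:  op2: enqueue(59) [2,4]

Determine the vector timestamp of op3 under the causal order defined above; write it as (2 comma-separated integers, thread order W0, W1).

(2, 1)

no predecessors for op2 (invoked 2): W1 increments from zero → (0, 1)
no predecessors for op1 (invoked 1): W0 increments from zero → (1, 0)
op3, invoked 5, takes VC(op1)=(1, 0), VC(op2)=(0, 1) under max, adds 1 for W0 → (2, 1)
op4, invoked 7, takes VC(op3)=(2, 1) under max, adds 1 for W0 → (3, 1)
target: VC(op3) = (2, 1)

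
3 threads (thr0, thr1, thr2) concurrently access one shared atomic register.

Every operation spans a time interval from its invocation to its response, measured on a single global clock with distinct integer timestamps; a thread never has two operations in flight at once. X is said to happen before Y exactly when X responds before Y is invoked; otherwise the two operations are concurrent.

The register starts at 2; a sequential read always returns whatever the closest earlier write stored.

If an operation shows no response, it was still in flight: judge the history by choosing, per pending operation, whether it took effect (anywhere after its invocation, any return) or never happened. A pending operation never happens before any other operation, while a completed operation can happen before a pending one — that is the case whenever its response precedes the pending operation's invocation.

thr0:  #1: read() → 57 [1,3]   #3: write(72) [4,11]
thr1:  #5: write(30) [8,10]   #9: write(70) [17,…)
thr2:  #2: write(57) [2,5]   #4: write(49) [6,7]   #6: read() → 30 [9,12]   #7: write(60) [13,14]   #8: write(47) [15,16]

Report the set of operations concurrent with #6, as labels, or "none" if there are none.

#3, #5

#6 spans [9,12]; an op avoiding the whole window 9..12 is ordered, any other is concurrent
#1 [1,3]: before
#2 [2,5]: before
#3 [4,11]: concurrent
#4 [6,7]: before
#5 [8,10]: concurrent
#7 [13,14]: after
#8 [15,16]: after
#9 [17,…): after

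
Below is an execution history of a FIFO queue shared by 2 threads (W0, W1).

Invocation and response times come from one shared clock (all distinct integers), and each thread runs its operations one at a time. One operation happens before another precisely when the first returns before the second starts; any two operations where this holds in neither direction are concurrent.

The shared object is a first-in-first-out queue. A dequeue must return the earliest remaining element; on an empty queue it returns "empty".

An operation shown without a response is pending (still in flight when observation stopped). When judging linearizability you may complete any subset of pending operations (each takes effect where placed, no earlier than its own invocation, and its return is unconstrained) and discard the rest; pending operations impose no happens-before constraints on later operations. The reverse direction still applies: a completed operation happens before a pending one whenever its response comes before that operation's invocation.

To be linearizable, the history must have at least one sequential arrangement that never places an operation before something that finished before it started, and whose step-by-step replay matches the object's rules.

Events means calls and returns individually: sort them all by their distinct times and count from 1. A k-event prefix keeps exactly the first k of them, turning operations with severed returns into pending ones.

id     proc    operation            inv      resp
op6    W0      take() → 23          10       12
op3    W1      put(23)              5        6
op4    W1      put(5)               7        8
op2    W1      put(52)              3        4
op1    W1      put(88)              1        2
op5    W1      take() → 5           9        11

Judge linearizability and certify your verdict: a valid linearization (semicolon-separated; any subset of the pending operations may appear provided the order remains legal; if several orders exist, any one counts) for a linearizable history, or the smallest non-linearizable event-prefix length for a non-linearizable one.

events 1..10 are fine; event 11 — the response of op5 at time 11 — makes the prefix non-linearizable
the completed operations (5 total) allow one real-time order; the FIFO queue replay rejects it
including or dropping the 1 pending operation (op6) in any combination fails
take op1, op2, op3, op4, op5 (pending dropped): step 5 already fails, because op5 take() → 5 cannot occur there

not linearizable — minimal violating prefix: 11 events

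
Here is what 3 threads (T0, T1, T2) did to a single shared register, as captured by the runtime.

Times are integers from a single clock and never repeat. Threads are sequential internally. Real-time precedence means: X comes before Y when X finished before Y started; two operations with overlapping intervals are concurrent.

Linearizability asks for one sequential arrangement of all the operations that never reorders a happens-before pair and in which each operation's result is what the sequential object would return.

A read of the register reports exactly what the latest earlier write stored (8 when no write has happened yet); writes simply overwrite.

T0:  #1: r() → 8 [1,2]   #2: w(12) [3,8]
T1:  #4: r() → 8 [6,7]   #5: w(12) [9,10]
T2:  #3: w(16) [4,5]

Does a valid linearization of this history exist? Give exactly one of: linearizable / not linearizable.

through event 6 a valid linearization exists; event 7 (#4 responding at time 7) ends that
one real-time candidate order over the 3 completed operations — the register replay rejects it
every completion of the 1 pending operation (#2) was checked; none linearizes
e.g. #1, #3, #4 (pending dropped): illegal at step 3, since #4 r() → 8 cannot apply there

not linearizable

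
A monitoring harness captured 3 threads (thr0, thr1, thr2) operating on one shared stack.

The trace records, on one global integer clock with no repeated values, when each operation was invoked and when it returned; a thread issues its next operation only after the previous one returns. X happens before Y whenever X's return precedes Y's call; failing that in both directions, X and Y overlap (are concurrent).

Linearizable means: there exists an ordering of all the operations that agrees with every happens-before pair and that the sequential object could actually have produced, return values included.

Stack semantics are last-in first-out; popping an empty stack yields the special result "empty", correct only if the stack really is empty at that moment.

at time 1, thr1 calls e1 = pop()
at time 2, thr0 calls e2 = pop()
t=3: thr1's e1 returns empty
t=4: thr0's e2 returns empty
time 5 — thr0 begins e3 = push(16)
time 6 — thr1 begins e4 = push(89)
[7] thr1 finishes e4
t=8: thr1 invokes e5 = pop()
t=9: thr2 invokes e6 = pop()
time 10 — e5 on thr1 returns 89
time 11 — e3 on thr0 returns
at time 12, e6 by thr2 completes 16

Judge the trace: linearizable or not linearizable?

witness order: e1, e2, e3, e4, e5, e6
step 1: e1 pop() → empty — stack <>
step 2: e2 pop() → empty — stack <>
step 3: e3 push(16) — stack <16>
step 4: e4 push(89) — stack <16,89>
step 5: e5 pop() → 89 — stack <16>
step 6: e6 pop() → 16 — stack <>

linearizable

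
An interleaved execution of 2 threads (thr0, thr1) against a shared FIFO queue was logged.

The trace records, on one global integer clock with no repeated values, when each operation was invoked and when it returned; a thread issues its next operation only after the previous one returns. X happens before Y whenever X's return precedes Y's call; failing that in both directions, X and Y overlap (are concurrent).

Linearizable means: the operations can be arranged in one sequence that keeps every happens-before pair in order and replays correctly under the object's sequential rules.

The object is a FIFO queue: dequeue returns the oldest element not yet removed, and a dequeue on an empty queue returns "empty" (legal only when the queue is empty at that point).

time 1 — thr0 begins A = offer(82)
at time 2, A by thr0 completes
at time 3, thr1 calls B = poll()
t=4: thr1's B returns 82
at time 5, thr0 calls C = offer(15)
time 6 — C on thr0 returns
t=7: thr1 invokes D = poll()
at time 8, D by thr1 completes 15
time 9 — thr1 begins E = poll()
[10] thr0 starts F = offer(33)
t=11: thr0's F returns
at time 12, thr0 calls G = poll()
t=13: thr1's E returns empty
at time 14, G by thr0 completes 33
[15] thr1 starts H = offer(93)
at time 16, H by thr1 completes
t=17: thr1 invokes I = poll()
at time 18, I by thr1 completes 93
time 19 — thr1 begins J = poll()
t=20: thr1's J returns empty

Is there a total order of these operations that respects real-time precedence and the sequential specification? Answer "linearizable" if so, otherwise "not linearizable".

linearizable

one valid linearization: A, B, C, D, E, F, G, H, I, J
step 1: A offer(82) — queue <82>
step 2: B poll() → 82 — queue <>
step 3: C offer(15) — queue <15>
step 4: D poll() → 15 — queue <>
step 5: E poll() → empty — queue <>
step 6: F offer(33) — queue <33>
step 7: G poll() → 33 — queue <>
step 8: H offer(93) — queue <93>
step 9: I poll() → 93 — queue <>
step 10: J poll() → empty — queue <>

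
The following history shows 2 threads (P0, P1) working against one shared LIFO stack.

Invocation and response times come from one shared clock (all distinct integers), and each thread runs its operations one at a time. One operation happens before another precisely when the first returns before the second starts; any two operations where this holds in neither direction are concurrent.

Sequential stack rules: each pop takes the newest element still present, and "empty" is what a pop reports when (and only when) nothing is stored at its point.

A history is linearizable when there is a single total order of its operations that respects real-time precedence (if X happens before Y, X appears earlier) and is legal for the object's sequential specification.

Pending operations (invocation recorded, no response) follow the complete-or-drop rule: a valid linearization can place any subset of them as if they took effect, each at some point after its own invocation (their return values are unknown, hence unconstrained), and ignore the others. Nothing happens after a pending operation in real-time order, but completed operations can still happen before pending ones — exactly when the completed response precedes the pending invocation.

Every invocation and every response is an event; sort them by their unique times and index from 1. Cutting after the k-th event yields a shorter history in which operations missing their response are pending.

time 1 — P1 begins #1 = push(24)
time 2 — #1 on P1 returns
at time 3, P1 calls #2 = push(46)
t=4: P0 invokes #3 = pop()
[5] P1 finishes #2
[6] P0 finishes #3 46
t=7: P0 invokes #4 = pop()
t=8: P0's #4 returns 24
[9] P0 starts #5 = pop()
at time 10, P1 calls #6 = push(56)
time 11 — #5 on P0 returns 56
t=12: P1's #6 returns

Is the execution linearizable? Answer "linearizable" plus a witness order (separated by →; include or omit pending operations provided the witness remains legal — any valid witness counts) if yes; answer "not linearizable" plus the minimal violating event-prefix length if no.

linearizable — witness: #1 → #2 → #3 → #4 → #6 → #5

step 1: #1 push(24) — stack <24>
step 2: #2 push(46) — stack <24,46>
step 3: #3 pop() → 46 — stack <24>
step 4: #4 pop() → 24 — stack <>
step 5: #6 push(56) — stack <56>
step 6: #5 pop() → 56 — stack <>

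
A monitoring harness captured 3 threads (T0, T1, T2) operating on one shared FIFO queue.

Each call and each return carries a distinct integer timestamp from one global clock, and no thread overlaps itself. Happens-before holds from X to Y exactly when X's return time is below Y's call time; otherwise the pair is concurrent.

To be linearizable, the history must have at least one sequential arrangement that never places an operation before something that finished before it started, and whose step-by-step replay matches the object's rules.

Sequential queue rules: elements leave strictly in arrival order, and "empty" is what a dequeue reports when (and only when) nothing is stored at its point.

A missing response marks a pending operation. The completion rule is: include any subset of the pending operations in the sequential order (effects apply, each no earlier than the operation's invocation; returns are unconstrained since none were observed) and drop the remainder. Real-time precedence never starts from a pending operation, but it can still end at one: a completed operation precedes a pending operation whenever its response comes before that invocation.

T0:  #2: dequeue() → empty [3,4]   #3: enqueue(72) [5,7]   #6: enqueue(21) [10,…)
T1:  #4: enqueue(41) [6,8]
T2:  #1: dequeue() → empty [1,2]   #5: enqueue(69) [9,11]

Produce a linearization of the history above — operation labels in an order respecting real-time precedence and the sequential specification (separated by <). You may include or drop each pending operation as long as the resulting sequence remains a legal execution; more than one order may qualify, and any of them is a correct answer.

after step 1 (#1 dequeue() → empty): queue <>
after step 2 (#2 dequeue() → empty): queue <>
after step 3 (#3 enqueue(72)): queue <72>
after step 4 (#4 enqueue(41)): queue <72,41>
after step 5 (#5 enqueue(69)): queue <72,41,69>

#1 < #2 < #3 < #4 < #5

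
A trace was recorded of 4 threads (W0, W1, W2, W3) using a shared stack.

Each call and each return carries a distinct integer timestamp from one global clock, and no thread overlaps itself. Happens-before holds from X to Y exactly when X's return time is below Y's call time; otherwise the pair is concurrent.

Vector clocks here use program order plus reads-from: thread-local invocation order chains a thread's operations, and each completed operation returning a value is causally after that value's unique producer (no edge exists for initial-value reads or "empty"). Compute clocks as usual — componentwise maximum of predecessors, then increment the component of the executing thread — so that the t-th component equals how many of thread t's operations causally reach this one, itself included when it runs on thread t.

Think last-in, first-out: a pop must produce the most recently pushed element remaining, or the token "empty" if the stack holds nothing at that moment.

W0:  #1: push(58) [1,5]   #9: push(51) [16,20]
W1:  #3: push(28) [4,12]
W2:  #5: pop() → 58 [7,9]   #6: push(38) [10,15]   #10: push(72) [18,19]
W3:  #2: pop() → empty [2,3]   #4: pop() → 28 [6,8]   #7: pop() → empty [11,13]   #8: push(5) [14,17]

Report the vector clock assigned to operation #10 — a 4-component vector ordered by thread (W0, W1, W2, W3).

(1, 0, 3, 0)

root op #2, invoked 2: fresh clock plus W3's own tick → (0, 0, 0, 1)
root op #3, invoked 4: fresh clock plus W1's own tick → (0, 1, 0, 0)
root op #1, invoked 1: fresh clock plus W0's own tick → (1, 0, 0, 0)
#5, invoked 7, takes VC(#1)=(1, 0, 0, 0) under max, adds 1 for W2 → (1, 0, 1, 0)
#9, invoked 16, takes VC(#1)=(1, 0, 0, 0) under max, adds 1 for W0 → (2, 0, 0, 0)
#4, invoked 6, takes VC(#2)=(0, 0, 0, 1), VC(#3)=(0, 1, 0, 0) under max, adds 1 for W3 → (0, 1, 0, 2)
#6, invoked 10, takes VC(#5)=(1, 0, 1, 0) under max, adds 1 for W2 → (1, 0, 2, 0)
#7, invoked 11, takes VC(#4)=(0, 1, 0, 2) under max, adds 1 for W3 → (0, 1, 0, 3)
#10, invoked 18, takes VC(#6)=(1, 0, 2, 0) under max, adds 1 for W2 → (1, 0, 3, 0)
#8, invoked 14, takes VC(#7)=(0, 1, 0, 3) under max, adds 1 for W3 → (0, 1, 0, 4)
target: VC(#10) = (1, 0, 3, 0)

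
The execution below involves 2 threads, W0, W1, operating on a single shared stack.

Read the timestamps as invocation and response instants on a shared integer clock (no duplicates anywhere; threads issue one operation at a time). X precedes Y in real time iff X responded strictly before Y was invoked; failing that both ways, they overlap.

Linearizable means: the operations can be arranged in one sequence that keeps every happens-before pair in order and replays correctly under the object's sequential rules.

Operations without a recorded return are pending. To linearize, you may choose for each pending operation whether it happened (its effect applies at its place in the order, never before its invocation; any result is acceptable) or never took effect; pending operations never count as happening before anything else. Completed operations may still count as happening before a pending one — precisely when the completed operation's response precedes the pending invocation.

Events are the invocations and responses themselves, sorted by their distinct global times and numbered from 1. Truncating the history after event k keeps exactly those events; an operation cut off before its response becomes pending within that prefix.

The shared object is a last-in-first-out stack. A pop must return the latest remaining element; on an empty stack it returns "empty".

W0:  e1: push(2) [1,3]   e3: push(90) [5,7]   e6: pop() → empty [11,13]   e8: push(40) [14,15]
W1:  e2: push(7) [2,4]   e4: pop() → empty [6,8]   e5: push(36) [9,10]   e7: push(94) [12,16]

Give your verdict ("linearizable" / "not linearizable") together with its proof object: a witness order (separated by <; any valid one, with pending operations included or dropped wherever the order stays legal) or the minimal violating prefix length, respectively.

not linearizable — minimal violating prefix: 8 events

through event 7 a valid linearization exists; event 8 (e4 responding at time 8) ends that
the 4 completed operations admit 4 real-time orders; each fails the stack replay
sample order e1, e2, e3, e4 stalls at step 4 — e4 pop() → empty has no legal effect
sample order e1, e2, e4, e3 stalls at step 3 — e4 pop() → empty has no legal effect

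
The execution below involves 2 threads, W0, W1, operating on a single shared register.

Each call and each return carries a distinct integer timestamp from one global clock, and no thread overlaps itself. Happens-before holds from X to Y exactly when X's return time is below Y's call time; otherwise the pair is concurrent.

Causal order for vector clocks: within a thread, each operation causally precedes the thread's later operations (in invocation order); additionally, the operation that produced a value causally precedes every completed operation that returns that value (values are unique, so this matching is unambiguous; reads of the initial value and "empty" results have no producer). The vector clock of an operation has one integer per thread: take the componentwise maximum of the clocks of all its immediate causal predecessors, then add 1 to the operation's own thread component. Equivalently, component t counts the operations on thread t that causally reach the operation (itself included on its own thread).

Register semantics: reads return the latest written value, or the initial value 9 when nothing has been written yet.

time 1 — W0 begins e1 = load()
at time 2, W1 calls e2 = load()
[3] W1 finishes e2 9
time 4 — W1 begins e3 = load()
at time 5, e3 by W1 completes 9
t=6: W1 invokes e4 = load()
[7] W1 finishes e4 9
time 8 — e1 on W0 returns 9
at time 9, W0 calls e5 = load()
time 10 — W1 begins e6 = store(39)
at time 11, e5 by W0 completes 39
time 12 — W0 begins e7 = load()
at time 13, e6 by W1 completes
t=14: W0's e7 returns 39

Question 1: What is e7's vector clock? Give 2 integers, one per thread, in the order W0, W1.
root op e2, invoked 2: fresh clock plus W1's own tick → (0, 1)
root op e1, invoked 1: fresh clock plus W0's own tick → (1, 0)
invoked at 4, e3 merges VC(e2)=(0, 1) and bumps W1's slot → (0, 2)
invoked at 6, e4 merges VC(e3)=(0, 2) and bumps W1's slot → (0, 3)
invoked at 10, e6 merges VC(e4)=(0, 3) and bumps W1's slot → (0, 4)
invoked at 9, e5 merges VC(e1)=(1, 0), VC(e6)=(0, 4) and bumps W0's slot → (2, 4)
invoked at 12, e7 merges VC(e5)=(2, 4), VC(e6)=(0, 4) and bumps W0's slot → (3, 4)
target: VC(e7) = (3, 4)

(3, 4)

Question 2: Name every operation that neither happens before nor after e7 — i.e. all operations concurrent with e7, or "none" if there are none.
concurrent with e7 ([12,14]): every op whose interval crosses 12..14
e1 [1,8]: before
e2 [2,3]: before
e3 [4,5]: before
e4 [6,7]: before
e5 [9,11]: before
e6 [10,13]: concurrent

e6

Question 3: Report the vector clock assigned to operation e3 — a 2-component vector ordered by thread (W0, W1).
VC(e2, invoked at 2): no causal predecessors; +1 on W1 → (0, 1)
VC(e1, invoked at 1): no causal predecessors; +1 on W0 → (1, 0)
e3 (invocation 4): componentwise max over VC(e2)=(0, 1), +1 at W1, giving (0, 2)
e4 (invocation 6): componentwise max over VC(e3)=(0, 2), +1 at W1, giving (0, 3)
e6 (invocation 10): componentwise max over VC(e4)=(0, 3), +1 at W1, giving (0, 4)
e5 (invocation 9): componentwise max over VC(e1)=(1, 0), VC(e6)=(0, 4), +1 at W0, giving (2, 4)
e7 (invocation 12): componentwise max over VC(e5)=(2, 4), VC(e6)=(0, 4), +1 at W0, giving (3, 4)
target: VC(e3) = (0, 2)

(0, 2)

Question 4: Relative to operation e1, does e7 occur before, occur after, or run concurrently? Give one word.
e7 spans [12,14], e1 spans [1,8]
resp(e1)=8 < inv(e7)=12

after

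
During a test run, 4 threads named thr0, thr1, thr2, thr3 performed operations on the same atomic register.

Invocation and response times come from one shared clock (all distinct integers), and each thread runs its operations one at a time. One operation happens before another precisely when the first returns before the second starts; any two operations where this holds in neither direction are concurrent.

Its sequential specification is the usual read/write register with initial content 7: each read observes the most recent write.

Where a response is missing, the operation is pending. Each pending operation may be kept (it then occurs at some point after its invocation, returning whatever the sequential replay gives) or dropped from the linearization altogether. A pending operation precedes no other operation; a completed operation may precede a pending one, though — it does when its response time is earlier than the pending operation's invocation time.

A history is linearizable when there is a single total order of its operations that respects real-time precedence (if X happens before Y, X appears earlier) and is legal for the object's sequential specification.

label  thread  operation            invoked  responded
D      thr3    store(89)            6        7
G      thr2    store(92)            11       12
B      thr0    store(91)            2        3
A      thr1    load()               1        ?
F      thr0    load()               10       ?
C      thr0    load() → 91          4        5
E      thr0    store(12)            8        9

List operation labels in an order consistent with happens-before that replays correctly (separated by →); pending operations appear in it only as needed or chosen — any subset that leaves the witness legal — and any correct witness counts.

A → B → C → D → E → F → G

step 1: A load() (pending, included) — value 7
step 2: B store(91) — value 91
step 3: C load() → 91 — value 91
step 4: D store(89) — value 89
step 5: E store(12) — value 12
step 6: F load() (pending, included) — value 12
step 7: G store(92) — value 92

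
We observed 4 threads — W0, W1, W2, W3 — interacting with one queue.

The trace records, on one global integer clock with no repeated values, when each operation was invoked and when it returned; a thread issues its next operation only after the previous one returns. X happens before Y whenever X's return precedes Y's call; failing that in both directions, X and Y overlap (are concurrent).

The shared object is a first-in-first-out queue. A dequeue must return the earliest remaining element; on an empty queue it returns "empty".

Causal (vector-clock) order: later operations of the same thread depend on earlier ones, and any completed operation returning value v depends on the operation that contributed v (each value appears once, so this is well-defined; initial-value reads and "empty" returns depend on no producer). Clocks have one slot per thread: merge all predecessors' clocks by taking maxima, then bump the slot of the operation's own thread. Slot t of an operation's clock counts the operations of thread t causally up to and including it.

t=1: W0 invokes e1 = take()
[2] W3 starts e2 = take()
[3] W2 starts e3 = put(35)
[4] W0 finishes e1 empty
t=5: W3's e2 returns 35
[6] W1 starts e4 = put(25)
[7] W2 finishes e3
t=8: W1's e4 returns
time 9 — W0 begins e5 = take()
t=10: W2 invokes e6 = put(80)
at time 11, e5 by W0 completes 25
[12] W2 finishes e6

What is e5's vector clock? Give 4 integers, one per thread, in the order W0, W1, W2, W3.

e3 (invocation 3): nothing precedes it; W2's component alone gives (0, 0, 1, 0)
e4 (invocation 6): nothing precedes it; W1's component alone gives (0, 1, 0, 0)
e1 (invocation 1): nothing precedes it; W0's component alone gives (1, 0, 0, 0)
merge at e2 (invoked 2): VC(e3)=(0, 0, 1, 0), own-thread bump on W3 → (0, 0, 1, 1)
merge at e6 (invoked 10): VC(e3)=(0, 0, 1, 0), own-thread bump on W2 → (0, 0, 2, 0)
merge at e5 (invoked 9): VC(e1)=(1, 0, 0, 0), VC(e4)=(0, 1, 0, 0), own-thread bump on W0 → (2, 1, 0, 0)
target: VC(e5) = (2, 1, 0, 0)

(2, 1, 0, 0)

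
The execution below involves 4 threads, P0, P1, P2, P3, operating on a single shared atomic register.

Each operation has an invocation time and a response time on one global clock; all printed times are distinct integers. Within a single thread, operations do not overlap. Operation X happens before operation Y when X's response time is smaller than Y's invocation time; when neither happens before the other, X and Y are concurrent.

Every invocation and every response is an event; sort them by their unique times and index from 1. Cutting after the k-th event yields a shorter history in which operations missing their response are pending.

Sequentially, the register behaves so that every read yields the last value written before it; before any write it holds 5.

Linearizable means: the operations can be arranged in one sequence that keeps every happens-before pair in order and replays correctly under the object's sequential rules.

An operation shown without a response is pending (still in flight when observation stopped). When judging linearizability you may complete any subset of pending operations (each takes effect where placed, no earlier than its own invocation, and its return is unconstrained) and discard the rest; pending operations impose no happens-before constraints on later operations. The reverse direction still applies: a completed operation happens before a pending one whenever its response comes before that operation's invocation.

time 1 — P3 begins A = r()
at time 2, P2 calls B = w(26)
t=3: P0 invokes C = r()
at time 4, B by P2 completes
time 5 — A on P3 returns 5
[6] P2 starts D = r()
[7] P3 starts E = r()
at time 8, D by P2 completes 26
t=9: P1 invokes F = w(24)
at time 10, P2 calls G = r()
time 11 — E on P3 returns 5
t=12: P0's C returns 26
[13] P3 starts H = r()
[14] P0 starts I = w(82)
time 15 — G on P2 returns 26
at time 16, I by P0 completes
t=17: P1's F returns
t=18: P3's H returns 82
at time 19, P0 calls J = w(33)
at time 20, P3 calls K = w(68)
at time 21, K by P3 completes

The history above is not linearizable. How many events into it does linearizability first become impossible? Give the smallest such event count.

a valid linearization of events 1..10 exists, for instance A, B, C, D:
step 1: A r() → 5 — value 5
step 2: B w(26) — value 26
step 3: C r() (pending, included) — value 26
step 4: D r() → 26 — value 26
once event 11 joins (E's response, time 11), exhaustive search finds no witness
every completion of the 3 pending operations (C, F, G) was checked; none linearizes
one such order, A, B, D, E (pending dropped), breaks at step 4 where E r() → 5 is illegal
one such order, A, B, E, D (pending dropped), breaks at step 3 where E r() → 5 is illegal

11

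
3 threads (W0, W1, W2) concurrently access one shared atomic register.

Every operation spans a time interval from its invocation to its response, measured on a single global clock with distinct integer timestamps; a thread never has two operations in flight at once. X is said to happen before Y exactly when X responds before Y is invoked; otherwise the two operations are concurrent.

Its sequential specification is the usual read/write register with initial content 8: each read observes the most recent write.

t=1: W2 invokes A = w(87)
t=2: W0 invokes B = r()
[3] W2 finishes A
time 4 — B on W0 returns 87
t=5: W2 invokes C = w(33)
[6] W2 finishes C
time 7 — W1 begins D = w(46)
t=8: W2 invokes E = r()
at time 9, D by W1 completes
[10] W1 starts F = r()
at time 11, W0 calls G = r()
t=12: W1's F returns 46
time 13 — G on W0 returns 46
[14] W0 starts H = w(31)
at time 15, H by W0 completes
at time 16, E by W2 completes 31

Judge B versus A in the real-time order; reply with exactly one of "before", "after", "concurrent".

concurrent

B spans [2,4], A spans [1,3]
the intervals overlap in both directions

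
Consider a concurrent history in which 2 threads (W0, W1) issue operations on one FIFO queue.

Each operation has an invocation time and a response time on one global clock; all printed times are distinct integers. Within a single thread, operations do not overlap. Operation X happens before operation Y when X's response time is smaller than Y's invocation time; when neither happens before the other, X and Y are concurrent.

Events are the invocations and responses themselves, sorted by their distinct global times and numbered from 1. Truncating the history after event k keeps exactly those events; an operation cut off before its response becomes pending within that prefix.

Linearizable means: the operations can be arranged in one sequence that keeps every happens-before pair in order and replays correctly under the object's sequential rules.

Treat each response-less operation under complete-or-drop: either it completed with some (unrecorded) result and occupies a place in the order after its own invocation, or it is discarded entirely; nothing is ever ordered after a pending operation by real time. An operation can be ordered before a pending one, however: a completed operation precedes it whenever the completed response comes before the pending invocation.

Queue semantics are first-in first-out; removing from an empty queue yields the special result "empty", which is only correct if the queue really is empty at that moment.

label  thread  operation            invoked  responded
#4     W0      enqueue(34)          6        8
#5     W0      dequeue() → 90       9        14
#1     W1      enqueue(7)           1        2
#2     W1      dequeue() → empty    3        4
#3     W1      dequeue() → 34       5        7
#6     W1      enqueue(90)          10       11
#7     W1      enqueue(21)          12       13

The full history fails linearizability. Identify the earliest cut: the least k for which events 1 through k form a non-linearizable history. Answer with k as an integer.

a valid linearization of events 1..3 exists, for instance #1:
step 1: #1 enqueue(7) — queue <7>
adding event 4 (#2 responds at 4) leaves no legal real-time order
take #1, #2: step 2 already fails, because #2 dequeue() → empty cannot occur there

4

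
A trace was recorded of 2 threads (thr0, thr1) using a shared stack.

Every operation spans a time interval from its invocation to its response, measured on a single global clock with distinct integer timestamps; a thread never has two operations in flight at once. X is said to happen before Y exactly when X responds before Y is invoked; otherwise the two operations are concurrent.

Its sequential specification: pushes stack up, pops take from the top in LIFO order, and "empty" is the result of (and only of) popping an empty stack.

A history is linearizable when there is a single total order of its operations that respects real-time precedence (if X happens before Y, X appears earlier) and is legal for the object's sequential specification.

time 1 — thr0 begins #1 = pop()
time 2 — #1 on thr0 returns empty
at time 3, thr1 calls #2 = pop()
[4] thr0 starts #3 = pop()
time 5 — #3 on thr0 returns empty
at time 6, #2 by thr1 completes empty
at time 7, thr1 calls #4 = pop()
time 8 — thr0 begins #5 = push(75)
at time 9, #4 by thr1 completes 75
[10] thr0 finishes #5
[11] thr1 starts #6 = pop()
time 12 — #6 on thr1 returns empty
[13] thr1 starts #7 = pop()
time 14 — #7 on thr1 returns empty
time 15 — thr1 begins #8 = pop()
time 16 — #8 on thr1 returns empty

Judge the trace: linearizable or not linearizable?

linearizable

witness order: #1, #2, #3, #5, #4, #6, #7, #8
1. #1 pop() → empty, leaving stack <>
2. #2 pop() → empty, leaving stack <>
3. #3 pop() → empty, leaving stack <>
4. #5 push(75), leaving stack <75>
5. #4 pop() → 75, leaving stack <>
6. #6 pop() → empty, leaving stack <>
7. #7 pop() → empty, leaving stack <>
8. #8 pop() → empty, leaving stack <>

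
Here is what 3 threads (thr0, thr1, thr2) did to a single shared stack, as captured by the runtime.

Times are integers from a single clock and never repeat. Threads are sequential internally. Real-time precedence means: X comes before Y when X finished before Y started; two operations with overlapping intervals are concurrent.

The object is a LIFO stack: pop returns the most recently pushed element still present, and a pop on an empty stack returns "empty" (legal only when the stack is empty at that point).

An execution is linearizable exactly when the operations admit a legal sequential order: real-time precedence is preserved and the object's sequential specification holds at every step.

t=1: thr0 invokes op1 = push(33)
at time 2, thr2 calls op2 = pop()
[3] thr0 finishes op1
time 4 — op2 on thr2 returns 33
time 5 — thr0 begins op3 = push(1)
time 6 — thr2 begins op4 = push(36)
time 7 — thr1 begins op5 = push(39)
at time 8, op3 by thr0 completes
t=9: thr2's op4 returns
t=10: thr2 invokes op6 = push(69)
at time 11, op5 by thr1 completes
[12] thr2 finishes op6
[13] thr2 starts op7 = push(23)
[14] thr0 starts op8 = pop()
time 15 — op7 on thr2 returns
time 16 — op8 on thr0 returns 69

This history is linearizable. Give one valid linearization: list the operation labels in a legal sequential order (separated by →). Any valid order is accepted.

op1 → op2 → op3 → op4 → op5 → op6 → op8 → op7

after step 1 (op1 push(33)): stack <33>
after step 2 (op2 pop() → 33): stack <>
after step 3 (op3 push(1)): stack <1>
after step 4 (op4 push(36)): stack <1,36>
after step 5 (op5 push(39)): stack <1,36,39>
after step 6 (op6 push(69)): stack <1,36,39,69>
after step 7 (op8 pop() → 69): stack <1,36,39>
after step 8 (op7 push(23)): stack <1,36,39,23>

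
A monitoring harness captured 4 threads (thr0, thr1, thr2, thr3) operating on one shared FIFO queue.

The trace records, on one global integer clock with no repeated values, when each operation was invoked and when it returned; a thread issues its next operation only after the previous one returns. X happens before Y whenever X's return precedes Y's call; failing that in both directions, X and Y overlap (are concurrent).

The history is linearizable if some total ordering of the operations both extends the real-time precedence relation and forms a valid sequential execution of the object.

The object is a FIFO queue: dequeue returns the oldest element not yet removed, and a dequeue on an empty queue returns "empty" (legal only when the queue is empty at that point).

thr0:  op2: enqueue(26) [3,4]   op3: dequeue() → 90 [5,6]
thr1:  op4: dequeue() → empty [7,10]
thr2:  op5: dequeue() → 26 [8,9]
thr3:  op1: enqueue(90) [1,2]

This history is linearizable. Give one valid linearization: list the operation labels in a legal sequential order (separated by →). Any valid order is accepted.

op1 → op2 → op3 → op5 → op4

after step 1 (op1 enqueue(90)): queue <90>
after step 2 (op2 enqueue(26)): queue <90,26>
after step 3 (op3 dequeue() → 90): queue <26>
after step 4 (op5 dequeue() → 26): queue <>
after step 5 (op4 dequeue() → empty): queue <>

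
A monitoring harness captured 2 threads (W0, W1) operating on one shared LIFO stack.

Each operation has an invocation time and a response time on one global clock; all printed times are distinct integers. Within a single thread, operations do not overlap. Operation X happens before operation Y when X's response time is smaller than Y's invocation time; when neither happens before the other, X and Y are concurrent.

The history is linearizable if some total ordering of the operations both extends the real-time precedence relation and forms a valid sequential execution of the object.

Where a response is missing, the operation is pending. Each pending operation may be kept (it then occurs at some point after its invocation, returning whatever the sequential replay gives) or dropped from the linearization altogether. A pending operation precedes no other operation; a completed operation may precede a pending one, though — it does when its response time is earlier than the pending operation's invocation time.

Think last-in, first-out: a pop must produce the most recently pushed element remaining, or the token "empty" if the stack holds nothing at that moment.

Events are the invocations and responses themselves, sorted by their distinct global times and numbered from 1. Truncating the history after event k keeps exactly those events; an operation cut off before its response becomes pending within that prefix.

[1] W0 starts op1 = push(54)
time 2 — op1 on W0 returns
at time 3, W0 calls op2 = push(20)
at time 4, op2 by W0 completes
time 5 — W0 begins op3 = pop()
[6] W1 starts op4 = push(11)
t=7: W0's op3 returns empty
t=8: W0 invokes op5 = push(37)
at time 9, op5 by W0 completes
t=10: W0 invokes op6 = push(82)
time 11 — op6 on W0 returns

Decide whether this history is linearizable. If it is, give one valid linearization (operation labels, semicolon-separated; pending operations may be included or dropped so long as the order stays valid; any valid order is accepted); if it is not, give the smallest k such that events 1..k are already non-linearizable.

not linearizable — minimal violating prefix: 7 events

events 1..6 are fine; event 7 — the response of op3 at time 7 — makes the prefix non-linearizable
exhaustive check: the 3 completed LIFO stack ops admit one real-time order; illegal
no completion choice of the 1 pending operation (op4) rescues it — every subset was tried
sample order op1, op2, op3 (pending dropped) stalls at step 3 — op3 pop() → empty has no legal effect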